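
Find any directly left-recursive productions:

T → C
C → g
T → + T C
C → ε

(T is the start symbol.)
Direct left recursion occurs when N → N α for some non-terminal N (the right-hand side begins with the left-hand side itself).

T → C: starts with C
C → g: starts with g
T → + T C: starts with '+'
C → ε: starts with ε

No direct left recursion found.

Answer: No direct left recursion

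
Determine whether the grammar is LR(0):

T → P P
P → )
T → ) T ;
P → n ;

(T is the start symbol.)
A grammar is LR(0) if no state in the canonical LR(0) collection has:
  - both a shift item (dot before a terminal) and a complete item (shift-reduce conflict), or
  - two or more complete items (reduce-reduce conflict; the accept item [T' → T .] counts as a complete item here).

Augment with T' → T and build the canonical LR(0) collection (I0 = CLOSURE({[T' → . T]}), then GOTO on every symbol after a dot until no new states appear). It has 10 states:
  I0: { [P → . )], [P → . n ;], [T → . ) T ;], [T → . P P], [T' → . T] }  — shift
  I1: { [P → ) .], [P → . )], [P → . n ;], [T → ) . T ;], [T → . ) T ;], [T → . P P] }  — shift, reduce
  I2: { [P → . )], [P → . n ;], [T → P . P] }  — shift
  I3: { [T' → T .] }  — accept
  I4: { [P → n . ;] }  — shift
  I5: { [P → n ; .] }  — reduce
  I6: { [P → ) .] }  — reduce
  I7: { [T → P P .] }  — reduce
  I8: { [T → ) T . ;] }  — shift
  I9: { [T → ) T ; .] }  — reduce

Conflict in state I1:
  Shift-reduce conflict between [P → ) .] and [P → . )]
So the grammar is NOT LR(0).

Answer: No. Shift-reduce conflict between [P → ) .] and [P → . )]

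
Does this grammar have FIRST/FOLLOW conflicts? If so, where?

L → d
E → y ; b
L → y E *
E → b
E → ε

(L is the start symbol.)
No FIRST/FOLLOW conflicts.

A FIRST/FOLLOW conflict occurs when a non-terminal N has a nullable alternative N → β (β ⇒* ε) and another alternative N → α with FIRST(α) ∩ FOLLOW(N) ≠ ∅: on such a lookahead the parser cannot decide between expanding α and letting N vanish via β.

Nullable non-terminals: E.

E: nullable alternative(s) E → ε; FOLLOW(E) = { '*' }
  E → y ; b: FIRST \ {ε} = { 'y' } — disjoint from FOLLOW(E)
  E → b: FIRST \ {ε} = { 'b' } — disjoint from FOLLOW(E)
  E → ε: FIRST \ {ε} = { } — this is the only nullable alternative, skip

L has no nullable alternative, so no FIRST/FOLLOW check is needed there.

No FIRST/FOLLOW conflicts found.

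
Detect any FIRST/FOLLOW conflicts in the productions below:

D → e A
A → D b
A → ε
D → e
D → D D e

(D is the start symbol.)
Yes. A → D b with FOLLOW(A) on { 'e' }

A FIRST/FOLLOW conflict occurs when a non-terminal N has a nullable alternative N → β (β ⇒* ε) and another alternative N → α with FIRST(α) ∩ FOLLOW(N) ≠ ∅: on such a lookahead the parser cannot decide between expanding α and letting N vanish via β.

Nullable non-terminals: A.
FIRST sets used below: FIRST(D) = { 'e' }

A: nullable alternative(s) A → ε; FOLLOW(A) = { $, 'b', 'e' }
  A → D b: FIRST \ {ε} = { 'e' } — overlaps FOLLOW(A) on { 'e' }: CONFLICT
  A → ε: FIRST \ {ε} = { } — this is the only nullable alternative, skip

D has no nullable alternative, so no FIRST/FOLLOW check is needed there.

So the grammar has 1 FIRST/FOLLOW conflict (marked CONFLICT above).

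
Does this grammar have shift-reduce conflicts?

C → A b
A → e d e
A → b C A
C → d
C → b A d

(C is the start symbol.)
No shift-reduce conflicts

A shift-reduce conflict occurs when an LR(0) state has both:
  - a complete (reduce) item [A → α .] (dot at the end), and
  - a shift item [B → β . c γ] (dot before a terminal).

Augment with C' → C and build the canonical LR(0) collection (I0 = CLOSURE({[C' → . C]}), then GOTO on every symbol after a dot until no new states appear). It has 14 states:
  I0: { [A → . b C A], [A → . e d e], [C → . A b], [C → . b A d], [C → . d], [C' → . C] }  — shift
  I1: { [C → A . b] }  — shift
  I2: { [C' → C .] }  — accept
  I3: { [A → . b C A], [A → . e d e], [A → b . C A], [C → . A b], [C → . b A d], [C → . d], [C → b . A d] }  — shift
  I4: { [C → d .] }  — reduce
  I5: { [A → e . d e] }  — shift
  I6: { [A → e d . e] }  — shift
  I7: { [A → e d e .] }  — reduce
  I8: { [C → A . b], [C → b A . d] }  — shift
  I9: { [A → . b C A], [A → . e d e], [A → b C . A] }  — shift
  I10: { [A → b C A .] }  — reduce
  I11: { [A → . b C A], [A → . e d e], [A → b . C A], [C → . A b], [C → . b A d], [C → . d] }  — shift
  I12: { [C → A b .] }  — reduce
  I13: { [C → b A d .] }  — reduce

No state contains both a complete item and a shift item.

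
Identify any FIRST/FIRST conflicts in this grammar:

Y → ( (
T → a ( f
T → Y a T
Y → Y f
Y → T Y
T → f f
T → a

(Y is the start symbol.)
Yes. Y → '(' '(' / Y → Y f on { '(' }; Y → '(' '(' / Y → T Y on { '(' }; Y → Y f / Y → T Y on { '(', 'a', 'f' }; T → a '(' f / T → Y a T on { 'a' }; T → a '(' f / T → a on { 'a' }; T → Y a T / T → f f on { 'f' }; T → Y a T / T → a on { 'a' }

A FIRST/FIRST conflict occurs when two productions N → α and N → β for the same non-terminal have FIRST(α) ∩ FIRST(β) ≠ ∅ (with ε ∈ FIRST of a nullable right-hand side, so two nullable alternatives also conflict).

FIRST sets of the non-terminals at (or reachable through a nullable prefix from) the front of some alternative:
  FIRST(Y) = { '(', 'a', 'f' }
  FIRST(T) = { '(', 'a', 'f' }

Productions for Y:
  Y → ( (: FIRST = { '(' }
  Y → Y f: FIRST = { '(', 'a', 'f' }
  Y → T Y: FIRST = { '(', 'a', 'f' }
Productions for T:
  T → a ( f: FIRST = { 'a' }
  T → Y a T: FIRST = { '(', 'a', 'f' }
  T → f f: FIRST = { 'f' }
  T → a: FIRST = { 'a' }

Conflict for Y: Y → ( ( and Y → Y f
  Overlap: { '(' }
Conflict for Y: Y → ( ( and Y → T Y
  Overlap: { '(' }
Conflict for Y: Y → Y f and Y → T Y
  Overlap: { '(', 'a', 'f' }
Conflict for T: T → a ( f and T → Y a T
  Overlap: { 'a' }
Conflict for T: T → a ( f and T → a
  Overlap: { 'a' }
Conflict for T: T → Y a T and T → f f
  Overlap: { 'f' }
Conflict for T: T → Y a T and T → a
  Overlap: { 'a' }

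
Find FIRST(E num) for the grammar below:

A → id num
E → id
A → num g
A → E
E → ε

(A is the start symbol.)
{ 'id', 'num' }

FIRST sets of the non-terminals involved (from the grammar, by fixed-point iteration):
  FIRST(E) = { 'id', ε }

To compute FIRST(E num), process the symbols left to right:
Symbol E is a non-terminal. Add FIRST(E) \ {ε} = { 'id' }
E is nullable (ε ∈ FIRST(E)), continue to the next symbol.
Symbol num is a terminal. Add 'num' and stop.
FIRST(E num) = { 'id', 'num' }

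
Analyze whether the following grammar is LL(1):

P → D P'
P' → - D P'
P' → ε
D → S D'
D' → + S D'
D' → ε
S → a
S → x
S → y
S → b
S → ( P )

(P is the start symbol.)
Relevant sets:
  FOLLOW(P') = { $, ')' }
  FOLLOW(D') = { $, ')', '-' }

For P':
  PREDICT(P' → '-' D P') = { '-' }
  PREDICT(P' → ε) = { $, ')' }
For D':
  PREDICT(D' → '+' S D') = { '+' }
  PREDICT(D' → ε) = { $, ')', '-' }
For S:
  PREDICT(S → a) = { 'a' }
  PREDICT(S → x) = { 'x' }
  PREDICT(S → y) = { 'y' }
  PREDICT(S → b) = { 'b' }
  PREDICT(S → '(' P ')') = { '(' }
P, D have a single production, so nothing to check there.

All predict sets are disjoint. The grammar IS LL(1).

Answer: Yes, the grammar is LL(1).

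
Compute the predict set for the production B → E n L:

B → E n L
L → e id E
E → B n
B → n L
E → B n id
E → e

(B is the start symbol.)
PREDICT(B → E n L) = (FIRST(RHS) \ {ε}) ∪ (FOLLOW(B) if ε ∈ FIRST(RHS), i.e. RHS ⇒* ε)
FIRST(E) = { 'e', 'n' }
FIRST(E n L) = { 'e', 'n' }
ε ∉ FIRST(E n L), so FOLLOW(B) is not added.
PREDICT(B → E n L) = { 'e', 'n' }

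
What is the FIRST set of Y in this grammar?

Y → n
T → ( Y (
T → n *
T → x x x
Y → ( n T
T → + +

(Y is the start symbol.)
To compute FIRST(Y), examine every production with Y on the left-hand side, reading each right-hand side left to right until a non-nullable symbol is reached.

From Y → n:
  - n is a terminal: add 'n' and stop
From Y → ( n T:
  - '(' is a terminal: add '(' and stop

Collecting: FIRST(Y) = { '(', 'n' }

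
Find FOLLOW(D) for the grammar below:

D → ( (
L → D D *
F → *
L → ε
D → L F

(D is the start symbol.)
To compute FOLLOW(D), find every occurrence of D on a right-hand side N → α D β: add FIRST(β) \ {ε}, and if β is empty or nullable also add FOLLOW(N). Iterate to a fixed point.

D is the start symbol, so $ ∈ FOLLOW(D).
In L → D D *: D is followed by D '*', add FIRST(D '*') \ {ε} = { '(', '*' }
In L → D D *: D is followed by '*', add FIRST('*') \ {ε} = { '*' }

Taking the union: FOLLOW(D) = { $, '(', '*' }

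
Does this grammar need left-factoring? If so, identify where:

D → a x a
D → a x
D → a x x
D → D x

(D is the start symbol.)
Yes, D has productions with common prefix 'a x'

Left-factoring is needed when two productions for the same non-terminal
share a common prefix on the right-hand side.

Productions for D:
  D → a x a
  D → a x
  D → a x x
  D → D x

Found common prefix 'a x' in productions for D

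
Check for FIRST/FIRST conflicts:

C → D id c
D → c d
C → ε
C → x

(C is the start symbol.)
FIRST sets of the non-terminals at (or reachable through a nullable prefix from) the front of some alternative:
  FIRST(D) = { 'c' }

Productions for C:
  C → D id c: FIRST = { 'c' }
  C → ε: FIRST = { ε }
  C → x: FIRST = { 'x' }
D has only one production, so no FIRST/FIRST conflict is possible there.

All alternatives of each non-terminal have pairwise disjoint FIRST sets.

Answer: No FIRST/FIRST conflicts.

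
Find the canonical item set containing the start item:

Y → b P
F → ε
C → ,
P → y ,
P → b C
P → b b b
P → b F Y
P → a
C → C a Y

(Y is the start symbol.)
{ [Y → . b P], [Y' → . Y] }

First, augment the grammar with Y' → Y
I₀ = CLOSURE({ [Y' → . Y] }):
  [Y' → . Y] has the dot before Y: add [Y → . b P]
No further items can be added.

I₀ = { [Y → . b P], [Y' → . Y] }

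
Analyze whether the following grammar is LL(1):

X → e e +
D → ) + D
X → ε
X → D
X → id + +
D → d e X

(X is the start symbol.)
Yes, the grammar is LL(1).

Relevant sets:
  FIRST(D) = { ')', 'd' }
  FOLLOW(X) = { $ }

For X:
  PREDICT(X → e e '+') = { 'e' }
  PREDICT(X → ε) = { $ }
  PREDICT(X → D) = { ')', 'd' }
  PREDICT(X → id '+' '+') = { 'id' }
For D:
  PREDICT(D → ')' '+' D) = { ')' }
  PREDICT(D → d e X) = { 'd' }

All predict sets are disjoint. The grammar IS LL(1).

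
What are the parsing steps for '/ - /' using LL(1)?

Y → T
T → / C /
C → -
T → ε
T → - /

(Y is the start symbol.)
LL(1) parsing maintains a stack (initially the start symbol over $) and the input. At each step: if the stack top is a terminal, match it against the current input token; if it is a non-terminal N, replace it with the RHS of M[N, lookahead] (the unique production whose predict set contains the lookahead).

Stack is shown with the top on the left.

Stack    Input    Action
------------------------
Y $      / - / $  output Y → T
T $      / - / $  output T → / C /
/ C / $  / - / $  match '/'
C / $    - / $    output C → -
- / $    - / $    match '-'
/ $      / $      match '/'
$        $        accept

The string is accepted.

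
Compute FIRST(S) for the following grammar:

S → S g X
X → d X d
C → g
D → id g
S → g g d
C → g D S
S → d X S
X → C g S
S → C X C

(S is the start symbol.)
FIRST sets of the other non-terminals involved (by the same procedure, iterated to a fixed point):
  FIRST(C) = { 'g' }

From S → S g X:
  - S is the symbol being defined: contributes nothing new
    S is not nullable, so stop
From S → g g d:
  - g is a terminal: add 'g' and stop
From S → d X S:
  - d is a terminal: add 'd' and stop
From S → C X C:
  - C is a non-terminal: add FIRST(C) \ {ε} = { 'g' }
    C is not nullable, so stop

Collecting: FIRST(S) = { 'd', 'g' }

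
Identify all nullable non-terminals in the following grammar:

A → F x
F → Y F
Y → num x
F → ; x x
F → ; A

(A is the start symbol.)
A non-terminal is nullable if it can derive ε (the empty string): either it has an ε-production, or it has a production whose right-hand side consists entirely of nullable non-terminals.

There are no ε-productions, so no non-terminal can derive ε.
No non-terminals are nullable.

Answer: None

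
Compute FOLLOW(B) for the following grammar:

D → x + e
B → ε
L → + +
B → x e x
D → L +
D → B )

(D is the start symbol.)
{ ')' }

To compute FOLLOW(B), find every occurrence of B on a right-hand side N → α B β: add FIRST(β) \ {ε}, and if β is empty or nullable also add FOLLOW(N). Iterate to a fixed point.

In D → B ): B is followed by ')', add FIRST(')') \ {ε} = { ')' }

Taking the union: FOLLOW(B) = { ')' }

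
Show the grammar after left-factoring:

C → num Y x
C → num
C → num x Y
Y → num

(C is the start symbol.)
Left-factoring transforms A → αβ₁ | αβ₂ into A → αA' and A' → β₁ | β₂
(α is the longest common prefix among the alternatives). Repeat until
no nonterminal has two alternatives with a common prefix.

Round 1: C has alternatives sharing prefix 'num'. Introduce C': C → num C'
  Add: C' → Y x
  Add: C' → ε
  Add: C' → x Y

No remaining common prefixes — done.

Resulting grammar:
C → num C'
C' → Y x
C' → ε
C' → x Y
Y → num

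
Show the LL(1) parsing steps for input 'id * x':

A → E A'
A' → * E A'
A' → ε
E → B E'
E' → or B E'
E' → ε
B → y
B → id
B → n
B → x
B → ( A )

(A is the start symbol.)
LL(1) parsing maintains a stack (initially the start symbol over $) and the input. At each step: if the stack top is a terminal, match it against the current input token; if it is a non-terminal N, replace it with the RHS of M[N, lookahead] (the unique production whose predict set contains the lookahead).

Stack is shown with the top on the left.

Stack       Input     Action
----------------------------
A $         id * x $  output A → E A'
E A' $      id * x $  output E → B E'
B E' A' $   id * x $  output B → id
id E' A' $  id * x $  match 'id'
E' A' $     * x $     output E' → ε
A' $        * x $     output A' → * E A'
* E A' $    * x $     match '*'
E A' $      x $       output E → B E'
B E' A' $   x $       output B → x
x E' A' $   x $       match 'x'
E' A' $     $         output E' → ε
A' $        $         output A' → ε
$           $         accept

The string is accepted.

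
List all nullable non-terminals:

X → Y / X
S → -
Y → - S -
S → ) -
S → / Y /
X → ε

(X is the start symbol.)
{ 'X' }

A non-terminal is nullable if it can derive ε (the empty string): either it has an ε-production, or it has a production whose right-hand side consists entirely of nullable non-terminals.

ε-productions: X → ε
So X is immediately nullable.
No further non-terminal can be added: every production for the remaining non-terminals contains a terminal or a non-nullable non-terminal.
Nullable = { 'X' }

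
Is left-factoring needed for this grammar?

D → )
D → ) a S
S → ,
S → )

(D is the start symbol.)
Yes, D has productions with common prefix ')'

Left-factoring is needed when two productions for the same non-terminal
share a common prefix on the right-hand side.

Productions for D:
  D → )
  D → ) a S
Productions for S:
  S → ,
  S → )

Found common prefix ')' in productions for D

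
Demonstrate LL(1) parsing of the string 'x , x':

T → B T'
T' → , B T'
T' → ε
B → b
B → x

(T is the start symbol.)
Stack is shown with the top on the left.

Stack     Input    Action
-------------------------
T $       x , x $  output T → B T'
B T' $    x , x $  output B → x
x T' $    x , x $  match 'x'
T' $      , x $    output T' → , B T'
, B T' $  , x $    match ','
B T' $    x $      output B → x
x T' $    x $      match 'x'
T' $      $        output T' → ε
$         $        accept

The string is accepted.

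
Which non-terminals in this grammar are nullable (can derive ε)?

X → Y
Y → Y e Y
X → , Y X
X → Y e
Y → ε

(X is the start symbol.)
{ 'X', 'Y' }

A non-terminal is nullable if it can derive ε (the empty string): either it has an ε-production, or it has a production whose right-hand side consists entirely of nullable non-terminals.

ε-productions: Y → ε
So Y is immediately nullable.
X → Y: every symbol on the right is nullable, so X is nullable too.
Every non-terminal is now nullable.
Nullable = { 'X', 'Y' }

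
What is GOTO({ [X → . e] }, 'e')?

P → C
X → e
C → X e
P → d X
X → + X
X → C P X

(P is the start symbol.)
GOTO(I, 'e') = CLOSURE({ [A → αX.β] : [A → α.Xβ] ∈ I, X = 'e' })

Items with dot before 'e', with the dot advanced:
  [X → . e] → [X → e .]
Closure adds nothing (no advanced item has the dot before a non-terminal).

GOTO = { [X → e .] }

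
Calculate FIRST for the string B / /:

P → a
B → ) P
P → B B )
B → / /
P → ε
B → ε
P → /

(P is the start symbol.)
FIRST sets of the non-terminals involved (from the grammar, by fixed-point iteration):
  FIRST(B) = { ')', '/', ε }

To compute FIRST(B / /), process the symbols left to right:
Symbol B is a non-terminal. Add FIRST(B) \ {ε} = { ')', '/' }
B is nullable (ε ∈ FIRST(B)), continue to the next symbol.
Symbol / is a terminal. Add '/' and stop.
FIRST(B / /) = { ')', '/' }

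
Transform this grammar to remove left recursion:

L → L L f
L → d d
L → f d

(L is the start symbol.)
L → d d L'
L → f d L'
L' → L f L'
L' → ε

L is directly left-recursive. The standard transformation for
  A → A α₁ | ... | A α_m | β₁ | ... | β_n
is
  A  → β₁ A' | ... | β_n A'
  A' → α₁ A' | ... | α_m A' | ε

L → d d becomes L → d d L'
L → f d becomes L → f d L'
L → L L f becomes L' → L f L'
Add L' → ε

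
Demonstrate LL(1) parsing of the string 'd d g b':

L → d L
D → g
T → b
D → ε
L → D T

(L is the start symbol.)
LL(1) parsing maintains a stack (initially the start symbol over $) and the input. At each step: if the stack top is a terminal, match it against the current input token; if it is a non-terminal N, replace it with the RHS of M[N, lookahead] (the unique production whose predict set contains the lookahead).

Stack is shown with the top on the left.

Stack  Input      Action
------------------------
L $    d d g b $  output L → d L
d L $  d d g b $  match 'd'
L $    d g b $    output L → d L
d L $  d g b $    match 'd'
L $    g b $      output L → D T
D T $  g b $      output D → g
g T $  g b $      match 'g'
T $    b $        output T → b
b $    b $        match 'b'
$      $          accept

The string is accepted.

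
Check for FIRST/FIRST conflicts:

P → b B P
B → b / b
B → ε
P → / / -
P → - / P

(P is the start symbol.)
No FIRST/FIRST conflicts.

A FIRST/FIRST conflict occurs when two productions N → α and N → β for the same non-terminal have FIRST(α) ∩ FIRST(β) ≠ ∅ (with ε ∈ FIRST of a nullable right-hand side, so two nullable alternatives also conflict).

Productions for P:
  P → b B P: FIRST = { 'b' }
  P → / / -: FIRST = { '/' }
  P → - / P: FIRST = { '-' }
Productions for B:
  B → b / b: FIRST = { 'b' }
  B → ε: FIRST = { ε }

All alternatives of each non-terminal have pairwise disjoint FIRST sets.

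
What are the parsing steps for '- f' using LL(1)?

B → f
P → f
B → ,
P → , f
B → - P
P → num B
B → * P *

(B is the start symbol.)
LL(1) parsing maintains a stack (initially the start symbol over $) and the input. At each step: if the stack top is a terminal, match it against the current input token; if it is a non-terminal N, replace it with the RHS of M[N, lookahead] (the unique production whose predict set contains the lookahead).

Stack is shown with the top on the left.

Stack  Input  Action
--------------------
B $    - f $  output B → - P
- P $  - f $  match '-'
P $    f $    output P → f
f $    f $    match 'f'
$      $      accept

The string is accepted.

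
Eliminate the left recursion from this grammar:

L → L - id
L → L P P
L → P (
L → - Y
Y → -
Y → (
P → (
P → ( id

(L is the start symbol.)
L → P ( L'
L → - Y L'
L' → - id L'
L' → P P L'
L' → ε
Y → -
Y → (
P → (
P → ( id

L is directly left-recursive. The standard transformation for
  A → A α₁ | ... | A α_m | β₁ | ... | β_n
is
  A  → β₁ A' | ... | β_n A'
  A' → α₁ A' | ... | α_m A' | ε

L → P ( becomes L → P ( L'
L → - Y becomes L → - Y L'
L → L - id becomes L' → - id L'
L → L P P becomes L' → P P L'
Add L' → ε

Productions for other non-terminals are unchanged:
  Y → -
  Y → (
  P → (
  P → ( id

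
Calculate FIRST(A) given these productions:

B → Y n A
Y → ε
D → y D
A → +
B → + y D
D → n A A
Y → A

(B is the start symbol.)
{ '+' }

From A → +:
  - '+' is a terminal: add '+' and stop

Collecting: FIRST(A) = { '+' }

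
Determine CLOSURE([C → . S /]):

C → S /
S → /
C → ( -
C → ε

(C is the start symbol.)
To compute CLOSURE, for each item [A → α.Bβ] where B is a non-terminal, add [B → .γ] for all productions B → γ; repeat for the newly added items until nothing changes.

Start with: [C → . S /]
  [C → . S /] has the dot before S: add [S → . /]
No further items can be added.

CLOSURE = { [C → . S /], [S → . /] }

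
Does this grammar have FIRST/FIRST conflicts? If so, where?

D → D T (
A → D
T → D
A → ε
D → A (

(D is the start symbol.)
Yes. D → D T '(' / D → A '(' on { '(' }

A FIRST/FIRST conflict occurs when two productions N → α and N → β for the same non-terminal have FIRST(α) ∩ FIRST(β) ≠ ∅ (with ε ∈ FIRST of a nullable right-hand side, so two nullable alternatives also conflict).

FIRST sets of the non-terminals at (or reachable through a nullable prefix from) the front of some alternative:
  FIRST(D) = { '(' }
  FIRST(A) = { '(', ε }

Productions for D:
  D → D T (: FIRST = { '(' }
  D → A (: FIRST = { '(' }
Productions for A:
  A → D: FIRST = { '(' }
  A → ε: FIRST = { ε }
T has only one production, so no FIRST/FIRST conflict is possible there.

Conflict for D: D → D T ( and D → A (
  Overlap: { '(' }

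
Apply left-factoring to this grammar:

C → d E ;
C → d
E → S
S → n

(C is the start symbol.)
Left-factoring transforms A → αβ₁ | αβ₂ into A → αA' and A' → β₁ | β₂
(α is the longest common prefix among the alternatives). Repeat until
no nonterminal has two alternatives with a common prefix.

Round 1: C has alternatives sharing prefix 'd'. Introduce C': C → d C'
  Add: C' → E ;
  Add: C' → ε

No remaining common prefixes — done.

Resulting grammar:
C → d C'
C' → E ;
C' → ε
E → S
S → n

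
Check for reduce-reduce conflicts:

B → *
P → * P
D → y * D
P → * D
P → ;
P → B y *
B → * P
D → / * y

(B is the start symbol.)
Augment with B' → B and build the canonical LR(0) collection (I0 = CLOSURE({[B' → . B]}), then GOTO on every symbol after a dot until no new states appear). It has 17 states:
  I0: { [B → . * P], [B → . *], [B' → . B] }  — shift
  I1: { [B → * . P], [B → * .], [B → . * P], [B → . *], [P → . * D], [P → . * P], [P → . ;], [P → . B y *] }  — shift, reduce
  I2: { [B' → B .] }  — accept
  I3: { [B → * . P], [B → * .], [B → . * P], [B → . *], [D → . / * y], [D → . y * D], [P → * . D], [P → * . P], [P → . * D], [P → . * P], [P → . ;], [P → . B y *] }  — shift, reduce
  I4: { [P → ; .] }  — reduce
  I5: { [P → B . y *] }  — shift
  I6: { [B → * P .] }  — reduce
  I7: { [P → B y . *] }  — shift
  I8: { [P → B y * .] }  — reduce
  I9: { [D → / . * y] }  — shift
  I10: { [P → * D .] }  — reduce
  I11: { [B → * P .], [P → * P .] }  — 2 reduces
  I12: { [D → y . * D] }  — shift
  I13: { [D → . / * y], [D → . y * D], [D → y * . D] }  — shift
  I14: { [D → y * D .] }  — reduce
  I15: { [D → / * . y] }  — shift
  I16: { [D → / * y .] }  — reduce

I11 contains complete items [B → * P .], [P → * P .] — reduce-reduce conflict.

Answer: Yes — I11: [B → * P .] vs [P → * P .]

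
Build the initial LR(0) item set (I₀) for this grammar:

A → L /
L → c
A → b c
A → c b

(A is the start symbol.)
{ [A → . L /], [A → . b c], [A → . c b], [A' → . A], [L → . c] }

First, augment the grammar with A' → A
I₀ = CLOSURE({ [A' → . A] }):
  [A' → . A] has the dot before A: add [A → . L /], [A → . b c], [A → . c b]
  [A → . L /] has the dot before L: add [L → . c]
No further items can be added.

I₀ = { [A → . L /], [A → . b c], [A → . c b], [A' → . A], [L → . c] }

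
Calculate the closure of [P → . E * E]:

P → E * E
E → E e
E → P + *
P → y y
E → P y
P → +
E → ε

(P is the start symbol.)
Start with: [P → . E * E]
  [P → . E * E] has the dot before E: add [E → . E e], [E → . P + *], [E → . P y], [E → .]
  [E → . P + *] has the dot before P: add [P → . y y], [P → . +]
No further items can be added.

CLOSURE = { [E → . E e], [E → . P + *], [E → . P y], [E → .], [P → . +], [P → . E * E], [P → . y y] }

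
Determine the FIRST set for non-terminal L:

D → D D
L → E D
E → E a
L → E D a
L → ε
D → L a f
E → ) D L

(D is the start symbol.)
To compute FIRST(L), examine every production with L on the left-hand side, reading each right-hand side left to right until a non-nullable symbol is reached.

FIRST sets of the other non-terminals involved (by the same procedure, iterated to a fixed point):
  FIRST(E) = { ')' }

From L → E D:
  - E is a non-terminal: add FIRST(E) \ {ε} = { ')' }
    E is not nullable, so stop
From L → E D a:
  - E is a non-terminal: add FIRST(E) \ {ε} = { ')' }
    E is not nullable, so stop
From L → ε:
  - ε-production, so ε ∈ FIRST(L)

Collecting: FIRST(L) = { ')', ε }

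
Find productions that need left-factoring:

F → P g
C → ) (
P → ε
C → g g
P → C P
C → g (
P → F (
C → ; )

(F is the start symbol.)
Yes, C has productions with common prefix 'g'

Left-factoring is needed when two productions for the same non-terminal
share a common prefix on the right-hand side.

Productions for C:
  C → ) (
  C → g g
  C → g (
  C → ; )
Productions for P:
  P → ε
  P → C P
  P → F (

Found common prefix 'g' in productions for C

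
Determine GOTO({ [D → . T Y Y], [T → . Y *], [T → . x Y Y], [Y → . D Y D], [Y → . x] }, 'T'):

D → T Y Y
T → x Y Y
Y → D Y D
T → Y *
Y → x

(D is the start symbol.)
GOTO(I, 'T') = CLOSURE({ [A → αX.β] : [A → α.Xβ] ∈ I, X = 'T' })

Items with dot before 'T', with the dot advanced:
  [D → . T Y Y] → [D → T . Y Y]
Closure of the advanced items:
  [D → T . Y Y] has the dot before Y: add [Y → . D Y D], [Y → . x]
  [Y → . D Y D] has the dot before D: add [D → . T Y Y]
  [D → . T Y Y] has the dot before T: add [T → . x Y Y], [T → . Y *]

GOTO = { [D → . T Y Y], [D → T . Y Y], [T → . Y *], [T → . x Y Y], [Y → . D Y D], [Y → . x] }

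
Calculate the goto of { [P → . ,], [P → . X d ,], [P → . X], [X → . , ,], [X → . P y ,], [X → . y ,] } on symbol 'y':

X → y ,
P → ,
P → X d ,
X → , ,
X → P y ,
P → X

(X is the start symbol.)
GOTO(I, 'y') = CLOSURE({ [A → αX.β] : [A → α.Xβ] ∈ I, X = 'y' })

Items with dot before 'y', with the dot advanced:
  [X → . y ,] → [X → y . ,]
Closure adds nothing (no advanced item has the dot before a non-terminal).

GOTO = { [X → y . ,] }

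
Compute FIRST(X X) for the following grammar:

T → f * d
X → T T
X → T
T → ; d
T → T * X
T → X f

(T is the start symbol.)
{ ';', 'f' }

FIRST sets of the non-terminals involved (from the grammar, by fixed-point iteration):
  FIRST(X) = { ';', 'f' }

To compute FIRST(X X), process the symbols left to right:
Symbol X is a non-terminal. Add FIRST(X) \ {ε} = { ';', 'f' }
X is not nullable (ε ∉ FIRST(X)), so stop here.
FIRST(X X) = { ';', 'f' }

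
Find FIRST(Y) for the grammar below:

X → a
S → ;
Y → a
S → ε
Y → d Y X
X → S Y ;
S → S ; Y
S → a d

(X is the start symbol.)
To compute FIRST(Y), examine every production with Y on the left-hand side, reading each right-hand side left to right until a non-nullable symbol is reached.

From Y → a:
  - a is a terminal: add 'a' and stop
From Y → d Y X:
  - d is a terminal: add 'd' and stop

Collecting: FIRST(Y) = { 'a', 'd' }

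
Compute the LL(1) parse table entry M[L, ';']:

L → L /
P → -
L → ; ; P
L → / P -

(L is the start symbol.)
To find M[L, ';'], we find productions for L where ';' is in the predict set (PREDICT(N → α) = (FIRST(α) \ {ε}) ∪ (FOLLOW(N) if α ⇒* ε)).

Relevant sets:
  FIRST(L) = { '/', ';' }

L → L /: PREDICT = { '/', ';' }
  ';' is in predict set, so this production goes in M[L, ';']
L → ; ; P: PREDICT = { ';' }
  ';' is in predict set, so this production goes in M[L, ';']
L → / P -: PREDICT = { '/' }

M[L, ';'] = L → L /, L → ; ; P  (a multiply-defined cell — the grammar is not LL(1))

Answer: L → L /, L → ; ; P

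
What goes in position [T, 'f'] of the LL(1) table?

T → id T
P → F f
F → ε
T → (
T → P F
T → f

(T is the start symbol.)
To find M[T, 'f'], we find productions for T where 'f' is in the predict set (PREDICT(N → α) = (FIRST(α) \ {ε}) ∪ (FOLLOW(N) if α ⇒* ε)).

Relevant sets:
  FIRST(P) = { 'f' }

T → id T: PREDICT = { 'id' }
T → (: PREDICT = { '(' }
T → P F: PREDICT = { 'f' }
  'f' is in predict set, so this production goes in M[T, 'f']
T → f: PREDICT = { 'f' }
  'f' is in predict set, so this production goes in M[T, 'f']

M[T, 'f'] = T → P F, T → f  (a multiply-defined cell — the grammar is not LL(1))

Answer: T → P F, T → f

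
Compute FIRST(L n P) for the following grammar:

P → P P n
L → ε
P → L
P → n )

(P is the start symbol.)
FIRST sets of the non-terminals involved (from the grammar, by fixed-point iteration):
  FIRST(L) = { ε }

To compute FIRST(L n P), process the symbols left to right:
Symbol L is a non-terminal. Add FIRST(L) \ {ε} = { }
L is nullable (ε ∈ FIRST(L)), continue to the next symbol.
Symbol n is a terminal. Add 'n' and stop.
FIRST(L n P) = { 'n' }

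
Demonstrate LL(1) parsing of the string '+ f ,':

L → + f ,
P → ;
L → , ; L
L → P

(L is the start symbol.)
Stack is shown with the top on the left.

Stack    Input    Action
------------------------
L $      + f , $  output L → + f ,
+ f , $  + f , $  match '+'
f , $    f , $    match 'f'
, $      , $      match ','
$        $        accept

The string is accepted.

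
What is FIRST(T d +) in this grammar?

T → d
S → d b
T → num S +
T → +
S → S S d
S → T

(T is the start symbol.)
FIRST sets of the non-terminals involved (from the grammar, by fixed-point iteration):
  FIRST(T) = { '+', 'd', 'num' }

To compute FIRST(T d +), process the symbols left to right:
Symbol T is a non-terminal. Add FIRST(T) \ {ε} = { '+', 'd', 'num' }
T is not nullable (ε ∉ FIRST(T)), so stop here.
FIRST(T d +) = { '+', 'd', 'num' }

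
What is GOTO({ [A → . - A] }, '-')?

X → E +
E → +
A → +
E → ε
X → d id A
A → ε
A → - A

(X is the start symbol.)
{ [A → - . A], [A → . +], [A → . - A], [A → .] }

GOTO(I, '-') = CLOSURE({ [A → αX.β] : [A → α.Xβ] ∈ I, X = '-' })

Items with dot before '-', with the dot advanced:
  [A → . - A] → [A → - . A]
Closure of the advanced items:
  [A → - . A] has the dot before A: add [A → . +], [A → .], [A → . - A]

GOTO = { [A → - . A], [A → . +], [A → . - A], [A → .] }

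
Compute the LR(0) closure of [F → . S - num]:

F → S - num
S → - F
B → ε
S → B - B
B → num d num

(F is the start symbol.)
{ [B → . num d num], [B → .], [F → . S - num], [S → . - F], [S → . B - B] }

To compute CLOSURE, for each item [A → α.Bβ] where B is a non-terminal, add [B → .γ] for all productions B → γ; repeat for the newly added items until nothing changes.

Start with: [F → . S - num]
  [F → . S - num] has the dot before S: add [S → . - F], [S → . B - B]
  [S → . B - B] has the dot before B: add [B → .], [B → . num d num]
No further items can be added.

CLOSURE = { [B → . num d num], [B → .], [F → . S - num], [S → . - F], [S → . B - B] }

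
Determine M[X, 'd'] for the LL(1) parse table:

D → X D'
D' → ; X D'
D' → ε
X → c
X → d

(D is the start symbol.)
X → d

To find M[X, 'd'], we find productions for X where 'd' is in the predict set (PREDICT(N → α) = (FIRST(α) \ {ε}) ∪ (FOLLOW(N) if α ⇒* ε)).

X → c: PREDICT = { 'c' }
X → d: PREDICT = { 'd' }
  'd' is in predict set, so this production goes in M[X, 'd']

M[X, 'd'] = X → d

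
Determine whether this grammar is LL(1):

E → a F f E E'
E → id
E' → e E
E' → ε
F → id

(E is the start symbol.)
No. Predict set conflict for E': { 'e' }

A grammar is LL(1) if for each non-terminal N with multiple productions, the predict sets of those productions are pairwise disjoint, where PREDICT(N → α) = (FIRST(α) \ {ε}) ∪ (FOLLOW(N) if α ⇒* ε).

Relevant sets:
  FOLLOW(E') = { $, 'e' }

For E:
  PREDICT(E → a F f E E') = { 'a' }
  PREDICT(E → id) = { 'id' }
For E':
  PREDICT(E' → e E) = { 'e' }
  PREDICT(E' → ε) = { $, 'e' }
F has a single production, so nothing to check there.

Conflict found: Predict set conflict for E': { 'e' }
The grammar is NOT LL(1).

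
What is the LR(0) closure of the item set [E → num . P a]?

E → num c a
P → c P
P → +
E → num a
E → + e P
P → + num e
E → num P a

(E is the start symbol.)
Start with: [E → num . P a]
  [E → num . P a] has the dot before P: add [P → . c P], [P → . +], [P → . + num e]
No further items can be added.

CLOSURE = { [E → num . P a], [P → . + num e], [P → . +], [P → . c P] }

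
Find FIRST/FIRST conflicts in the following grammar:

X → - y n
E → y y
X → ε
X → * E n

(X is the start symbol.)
No FIRST/FIRST conflicts.

Productions for X:
  X → - y n: FIRST = { '-' }
  X → ε: FIRST = { ε }
  X → * E n: FIRST = { '*' }
E has only one production, so no FIRST/FIRST conflict is possible there.

All alternatives of each non-terminal have pairwise disjoint FIRST sets.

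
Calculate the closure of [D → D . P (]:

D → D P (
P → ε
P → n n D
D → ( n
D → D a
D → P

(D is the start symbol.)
Start with: [D → D . P (]
  [D → D . P (] has the dot before P: add [P → .], [P → . n n D]
No further items can be added.

CLOSURE = { [D → D . P (], [P → . n n D], [P → .] }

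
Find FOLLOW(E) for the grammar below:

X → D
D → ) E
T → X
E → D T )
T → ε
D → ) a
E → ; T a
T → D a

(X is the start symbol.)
{ $, ')', 'a' }

In D → ) E: E is at the end, add FOLLOW(D)

The FOLLOW sets referred to above (computed the same way, to a fixed point):
  FOLLOW(D) = { $, ')', 'a' }

Taking the union: FOLLOW(E) = { $, ')', 'a' }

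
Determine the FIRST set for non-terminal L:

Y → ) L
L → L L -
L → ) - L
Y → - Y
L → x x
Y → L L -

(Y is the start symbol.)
From L → L L -:
  - L is the symbol being defined: contributes nothing new
    L is not nullable, so stop
From L → ) - L:
  - ')' is a terminal: add ')' and stop
From L → x x:
  - x is a terminal: add 'x' and stop

Collecting: FIRST(L) = { ')', 'x' }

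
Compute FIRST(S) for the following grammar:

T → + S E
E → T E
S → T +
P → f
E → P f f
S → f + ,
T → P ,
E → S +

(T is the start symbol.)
{ '+', 'f' }

FIRST sets of the other non-terminals involved (by the same procedure, iterated to a fixed point):
  FIRST(T) = { '+', 'f' }

From S → T +:
  - T is a non-terminal: add FIRST(T) \ {ε} = { '+', 'f' }
    T is not nullable, so stop
From S → f + ,:
  - f is a terminal: add 'f' and stop

Collecting: FIRST(S) = { '+', 'f' }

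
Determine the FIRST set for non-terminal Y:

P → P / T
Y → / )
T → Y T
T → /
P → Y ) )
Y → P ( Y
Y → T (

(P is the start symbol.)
{ '/' }

FIRST sets of the other non-terminals involved (by the same procedure, iterated to a fixed point):
  FIRST(P) = { '/' }
  FIRST(T) = { '/' }

From Y → / ):
  - '/' is a terminal: add '/' and stop
From Y → P ( Y:
  - P is a non-terminal: add FIRST(P) \ {ε} = { '/' }
    P is not nullable, so stop
From Y → T (:
  - T is a non-terminal: add FIRST(T) \ {ε} = { '/' }
    T is not nullable, so stop

Collecting: FIRST(Y) = { '/' }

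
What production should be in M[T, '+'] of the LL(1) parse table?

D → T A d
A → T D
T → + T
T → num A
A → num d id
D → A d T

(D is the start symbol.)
T → + T

To find M[T, '+'], we find productions for T where '+' is in the predict set (PREDICT(N → α) = (FIRST(α) \ {ε}) ∪ (FOLLOW(N) if α ⇒* ε)).

T → + T: PREDICT = { '+' }
  '+' is in predict set, so this production goes in M[T, '+']
T → num A: PREDICT = { 'num' }

M[T, '+'] = T → + T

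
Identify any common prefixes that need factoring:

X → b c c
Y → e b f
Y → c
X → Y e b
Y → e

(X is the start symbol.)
Yes, Y has productions with common prefix 'e'

Left-factoring is needed when two productions for the same non-terminal
share a common prefix on the right-hand side.

Productions for X:
  X → b c c
  X → Y e b
Productions for Y:
  Y → e b f
  Y → c
  Y → e

Found common prefix 'e' in productions for Y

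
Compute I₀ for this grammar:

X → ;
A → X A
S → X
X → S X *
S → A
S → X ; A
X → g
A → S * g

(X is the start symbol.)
First, augment the grammar with X' → X
I₀ = CLOSURE({ [X' → . X] }):
  [X' → . X] has the dot before X: add [X → . ;], [X → . S X *], [X → . g]
  [X → . S X *] has the dot before S: add [S → . X], [S → . A], [S → . X ; A]
  [S → . A] has the dot before A: add [A → . X A], [A → . S * g]
No further items can be added.

I₀ = { [A → . S * g], [A → . X A], [S → . A], [S → . X ; A], [S → . X], [X → . ;], [X → . S X *], [X → . g], [X' → . X] }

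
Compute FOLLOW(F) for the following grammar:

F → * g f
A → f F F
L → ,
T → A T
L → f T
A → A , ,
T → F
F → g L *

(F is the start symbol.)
To compute FOLLOW(F), find every occurrence of F on a right-hand side N → α F β: add FIRST(β) \ {ε}, and if β is empty or nullable also add FOLLOW(N). Iterate to a fixed point.

F is the start symbol, so $ ∈ FOLLOW(F).
In A → f F F: F is followed by F, add FIRST(F) \ {ε} = { '*', 'g' }
In A → f F F: F is at the end, add FOLLOW(A)
In T → F: F is at the end, add FOLLOW(T)

The FOLLOW sets referred to above (computed the same way, to a fixed point):
  FOLLOW(A) = { '*', ',', 'f', 'g' }
  FOLLOW(T) = { '*' }

Taking the union: FOLLOW(F) = { $, '*', ',', 'f', 'g' }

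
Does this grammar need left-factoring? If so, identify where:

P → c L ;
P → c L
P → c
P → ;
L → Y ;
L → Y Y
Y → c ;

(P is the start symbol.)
Left-factoring is needed when two productions for the same non-terminal
share a common prefix on the right-hand side.

Productions for P:
  P → c L ;
  P → c L
  P → c
  P → ;
Productions for L:
  L → Y ;
  L → Y Y

Found common prefix 'c' in productions for P
Found common prefix 'Y' in productions for L

Answer: Yes, P has productions with common prefix 'c'; L has productions with common prefix 'Y'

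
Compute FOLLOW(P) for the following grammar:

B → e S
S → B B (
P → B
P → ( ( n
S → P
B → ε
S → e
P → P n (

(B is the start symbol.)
{ $, '(', 'e', 'n' }

In S → P: P is at the end, add FOLLOW(S)
In P → P n (: P is followed by n '(', add FIRST(n '(') \ {ε} = { 'n' }

The FOLLOW sets referred to above (computed the same way, to a fixed point):
  FOLLOW(S) = { $, '(', 'e', 'n' }

Taking the union: FOLLOW(P) = { $, '(', 'e', 'n' }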